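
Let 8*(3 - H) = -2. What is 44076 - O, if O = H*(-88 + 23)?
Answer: 177149/4 ≈ 44287.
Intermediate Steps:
H = 13/4 (H = 3 - ⅛*(-2) = 3 + ¼ = 13/4 ≈ 3.2500)
O = -845/4 (O = 13*(-88 + 23)/4 = (13/4)*(-65) = -845/4 ≈ -211.25)
44076 - O = 44076 - 1*(-845/4) = 44076 + 845/4 = 177149/4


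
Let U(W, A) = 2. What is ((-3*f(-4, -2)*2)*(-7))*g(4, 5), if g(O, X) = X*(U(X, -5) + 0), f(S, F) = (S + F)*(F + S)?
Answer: 15120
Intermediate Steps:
f(S, F) = (F + S)² (f(S, F) = (F + S)*(F + S) = (F + S)²)
g(O, X) = 2*X (g(O, X) = X*(2 + 0) = X*2 = 2*X)
((-3*f(-4, -2)*2)*(-7))*g(4, 5) = ((-3*(-2 - 4)²*2)*(-7))*(2*5) = ((-3*(-6)²*2)*(-7))*10 = ((-3*36*2)*(-7))*10 = (-108*2*(-7))*10 = -216*(-7)*10 = 1512*10 = 15120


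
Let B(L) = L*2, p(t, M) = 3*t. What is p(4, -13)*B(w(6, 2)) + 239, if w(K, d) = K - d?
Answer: 335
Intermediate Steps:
B(L) = 2*L
p(4, -13)*B(w(6, 2)) + 239 = (3*4)*(2*(6 - 1*2)) + 239 = 12*(2*(6 - 2)) + 239 = 12*(2*4) + 239 = 12*8 + 239 = 96 + 239 = 335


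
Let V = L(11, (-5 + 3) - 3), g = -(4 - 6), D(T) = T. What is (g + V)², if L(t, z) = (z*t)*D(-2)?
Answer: 12544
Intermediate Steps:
g = 2 (g = -1*(-2) = 2)
L(t, z) = -2*t*z (L(t, z) = (z*t)*(-2) = (t*z)*(-2) = -2*t*z)
V = 110 (V = -2*11*((-5 + 3) - 3) = -2*11*(-2 - 3) = -2*11*(-5) = 110)
(g + V)² = (2 + 110)² = 112² = 12544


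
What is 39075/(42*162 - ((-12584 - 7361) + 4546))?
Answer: 13025/7401 ≈ 1.7599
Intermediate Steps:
39075/(42*162 - ((-12584 - 7361) + 4546)) = 39075/(6804 - (-19945 + 4546)) = 39075/(6804 - 1*(-15399)) = 39075/(6804 + 15399) = 39075/22203 = 39075*(1/22203) = 13025/7401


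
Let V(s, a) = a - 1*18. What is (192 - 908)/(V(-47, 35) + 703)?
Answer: -179/180 ≈ -0.99444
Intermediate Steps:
V(s, a) = -18 + a (V(s, a) = a - 18 = -18 + a)
(192 - 908)/(V(-47, 35) + 703) = (192 - 908)/((-18 + 35) + 703) = -716/(17 + 703) = -716/720 = -716*1/720 = -179/180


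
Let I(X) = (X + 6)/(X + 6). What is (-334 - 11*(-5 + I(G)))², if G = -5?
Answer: 84100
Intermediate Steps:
I(X) = 1 (I(X) = (6 + X)/(6 + X) = 1)
(-334 - 11*(-5 + I(G)))² = (-334 - 11*(-5 + 1))² = (-334 - 11*(-4))² = (-334 + 44)² = (-290)² = 84100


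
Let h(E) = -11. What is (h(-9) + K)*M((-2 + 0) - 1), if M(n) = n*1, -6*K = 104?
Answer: 85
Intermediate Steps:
K = -52/3 (K = -⅙*104 = -52/3 ≈ -17.333)
M(n) = n
(h(-9) + K)*M((-2 + 0) - 1) = (-11 - 52/3)*((-2 + 0) - 1) = -85*(-2 - 1)/3 = -85/3*(-3) = 85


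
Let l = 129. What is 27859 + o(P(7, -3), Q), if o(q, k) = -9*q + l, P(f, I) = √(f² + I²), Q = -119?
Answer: 27988 - 9*√58 ≈ 27919.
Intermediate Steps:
P(f, I) = √(I² + f²)
o(q, k) = 129 - 9*q (o(q, k) = -9*q + 129 = 129 - 9*q)
27859 + o(P(7, -3), Q) = 27859 + (129 - 9*√((-3)² + 7²)) = 27859 + (129 - 9*√(9 + 49)) = 27859 + (129 - 9*√58) = 27988 - 9*√58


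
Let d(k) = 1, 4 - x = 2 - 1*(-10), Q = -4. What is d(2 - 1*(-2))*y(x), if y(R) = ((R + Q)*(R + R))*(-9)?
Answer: -1728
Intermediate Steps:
x = -8 (x = 4 - (2 - 1*(-10)) = 4 - (2 + 10) = 4 - 1*12 = 4 - 12 = -8)
y(R) = -18*R*(-4 + R) (y(R) = ((R - 4)*(R + R))*(-9) = ((-4 + R)*(2*R))*(-9) = (2*R*(-4 + R))*(-9) = -18*R*(-4 + R))
d(2 - 1*(-2))*y(x) = 1*(18*(-8)*(4 - 1*(-8))) = 1*(18*(-8)*(4 + 8)) = 1*(18*(-8)*12) = 1*(-1728) = -1728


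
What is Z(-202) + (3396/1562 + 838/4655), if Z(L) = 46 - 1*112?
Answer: -231387962/3635555 ≈ -63.646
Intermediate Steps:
Z(L) = -66 (Z(L) = 46 - 112 = -66)
Z(-202) + (3396/1562 + 838/4655) = -66 + (3396/1562 + 838/4655) = -66 + (3396*(1/1562) + 838*(1/4655)) = -66 + (1698/781 + 838/4655) = -66 + 8558668/3635555 = -231387962/3635555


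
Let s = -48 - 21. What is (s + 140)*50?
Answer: 3550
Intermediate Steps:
s = -69
(s + 140)*50 = (-69 + 140)*50 = 71*50 = 3550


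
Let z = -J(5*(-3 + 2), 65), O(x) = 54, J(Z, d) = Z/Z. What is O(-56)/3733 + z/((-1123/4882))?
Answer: 18285148/4192159 ≈ 4.3617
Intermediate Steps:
J(Z, d) = 1
z = -1 (z = -1*1 = -1)
O(-56)/3733 + z/((-1123/4882)) = 54/3733 - 1/((-1123/4882)) = 54*(1/3733) - 1/((-1123*1/4882)) = 54/3733 - 1/(-1123/4882) = 54/3733 - 1*(-4882/1123) = 54/3733 + 4882/1123 = 18285148/4192159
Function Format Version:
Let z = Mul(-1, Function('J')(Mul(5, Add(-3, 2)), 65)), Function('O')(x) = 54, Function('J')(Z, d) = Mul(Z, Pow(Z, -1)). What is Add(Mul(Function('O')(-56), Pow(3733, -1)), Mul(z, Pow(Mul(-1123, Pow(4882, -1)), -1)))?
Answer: Rational(18285148, 4192159) ≈ 4.3617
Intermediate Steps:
Function('J')(Z, d) = 1
z = -1 (z = Mul(-1, 1) = -1)
Add(Mul(Function('O')(-56), Pow(3733, -1)), Mul(z, Pow(Mul(-1123, Pow(4882, -1)), -1))) = Add(Mul(54, Pow(3733, -1)), Mul(-1, Pow(Mul(-1123, Pow(4882, -1)), -1))) = Add(Mul(54, Rational(1, 3733)), Mul(-1, Pow(Mul(-1123, Rational(1, 4882)), -1))) = Add(Rational(54, 3733), Mul(-1, Pow(Rational(-1123, 4882), -1))) = Add(Rational(54, 3733), Mul(-1, Rational(-4882, 1123))) = Add(Rational(54, 3733), Rational(4882, 1123)) = Rational(18285148, 4192159)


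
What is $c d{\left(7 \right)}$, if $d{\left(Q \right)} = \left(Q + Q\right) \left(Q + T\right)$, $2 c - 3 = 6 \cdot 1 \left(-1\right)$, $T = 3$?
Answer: $-210$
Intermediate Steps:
$c = - \frac{3}{2}$ ($c = \frac{3}{2} + \frac{6 \cdot 1 \left(-1\right)}{2} = \frac{3}{2} + \frac{6 \left(-1\right)}{2} = \frac{3}{2} + \frac{1}{2} \left(-6\right) = \frac{3}{2} - 3 = - \frac{3}{2} \approx -1.5$)
$d{\left(Q \right)} = 2 Q \left(3 + Q\right)$ ($d{\left(Q \right)} = \left(Q + Q\right) \left(Q + 3\right) = 2 Q \left(3 + Q\right)$)
$c d{\left(7 \right)} = - \frac{3 \cdot 2 \cdot 7 \left(3 + 7\right)}{2} = - \frac{3 \cdot 2 \cdot 7 \cdot 10}{2} = \left(- \frac{3}{2}\right) 140 = -210$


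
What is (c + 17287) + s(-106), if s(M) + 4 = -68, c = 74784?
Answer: 91999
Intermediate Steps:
s(M) = -72 (s(M) = -4 - 68 = -72)
(c + 17287) + s(-106) = (74784 + 17287) - 72 = 92071 - 72 = 91999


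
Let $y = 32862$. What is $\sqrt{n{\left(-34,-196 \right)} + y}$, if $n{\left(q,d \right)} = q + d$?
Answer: $2 \sqrt{8158} \approx 180.64$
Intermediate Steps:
$n{\left(q,d \right)} = d + q$
$\sqrt{n{\left(-34,-196 \right)} + y} = \sqrt{\left(-196 - 34\right) + 32862} = \sqrt{-230 + 32862} = \sqrt{32632} = 2 \sqrt{8158}$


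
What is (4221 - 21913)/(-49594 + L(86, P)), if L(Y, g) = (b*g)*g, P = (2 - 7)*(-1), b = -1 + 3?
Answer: 4423/12386 ≈ 0.35710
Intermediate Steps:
b = 2
P = 5 (P = -5*(-1) = 5)
L(Y, g) = 2*g² (L(Y, g) = (2*g)*g = 2*g²)
(4221 - 21913)/(-49594 + L(86, P)) = (4221 - 21913)/(-49594 + 2*5²) = -17692/(-49594 + 2*25) = -17692/(-49594 + 50) = -17692/(-49544) = -17692*(-1/49544) = 4423/12386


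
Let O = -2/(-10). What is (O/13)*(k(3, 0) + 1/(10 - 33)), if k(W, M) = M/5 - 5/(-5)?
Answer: 22/1495 ≈ 0.014716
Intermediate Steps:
O = ⅕ (O = -2*(-⅒) = ⅕ ≈ 0.20000)
k(W, M) = 1 + M/5 (k(W, M) = M*(⅕) - 5*(-⅕) = M/5 + 1 = 1 + M/5)
(O/13)*(k(3, 0) + 1/(10 - 33)) = ((⅕)/13)*((1 + (⅕)*0) + 1/(10 - 33)) = ((⅕)*(1/13))*((1 + 0) + 1/(-23)) = (1 - 1/23)/65 = (1/65)*(22/23) = 22/1495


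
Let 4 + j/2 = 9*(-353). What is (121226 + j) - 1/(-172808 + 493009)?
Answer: 36779567663/320201 ≈ 1.1486e+5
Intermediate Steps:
j = -6362 (j = -8 + 2*(9*(-353)) = -8 + 2*(-3177) = -8 - 6354 = -6362)
(121226 + j) - 1/(-172808 + 493009) = (121226 - 6362) - 1/(-172808 + 493009) = 114864 - 1/320201 = 36779567663/320201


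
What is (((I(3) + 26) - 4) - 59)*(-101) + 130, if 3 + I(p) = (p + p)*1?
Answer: 3564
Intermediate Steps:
I(p) = -3 + 2*p (I(p) = -3 + (p + p)*1 = -3 + (2*p)*1 = -3 + 2*p)
(((I(3) + 26) - 4) - 59)*(-101) + 130 = ((((-3 + 2*3) + 26) - 4) - 59)*(-101) + 130 = ((((-3 + 6) + 26) - 4) - 59)*(-101) + 130 = (((3 + 26) - 4) - 59)*(-101) + 130 = ((29 - 4) - 59)*(-101) + 130 = (25 - 59)*(-101) + 130 = -34*(-101) + 130 = 3434 + 130 = 3564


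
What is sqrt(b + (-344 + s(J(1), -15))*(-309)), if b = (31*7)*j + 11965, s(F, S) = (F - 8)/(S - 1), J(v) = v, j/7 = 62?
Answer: 3*sqrt(377429)/4 ≈ 460.76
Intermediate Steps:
j = 434 (j = 7*62 = 434)
s(F, S) = (-8 + F)/(-1 + S)
b = 106143 (b = (31*7)*434 + 11965 = 217*434 + 11965 = 94178 + 11965 = 106143)
sqrt(b + (-344 + s(J(1), -15))*(-309)) = sqrt(106143 + (-344 + (-8 + 1)/(-1 - 15))*(-309)) = sqrt(106143 + (-344 - 7/(-16))*(-309)) = sqrt(106143 + (-344 - 1/16*(-7))*(-309)) = sqrt(106143 + (-344 + 7/16)*(-309)) = sqrt(106143 - 5497/16*(-309)) = sqrt(106143 + 1698573/16) = sqrt(3396861/16) = 3*sqrt(377429)/4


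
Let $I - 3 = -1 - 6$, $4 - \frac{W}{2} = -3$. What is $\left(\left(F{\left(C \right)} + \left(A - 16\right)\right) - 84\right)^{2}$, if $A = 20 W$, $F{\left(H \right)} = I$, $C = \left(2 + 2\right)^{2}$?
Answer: $30976$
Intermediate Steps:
$W = 14$ ($W = 8 - -6 = 8 + 6 = 14$)
$C = 16$ ($C = 4^{2} = 16$)
$I = -4$ ($I = 3 - 7 = -4$)
$F{\left(H \right)} = -4$
$A = 280$ ($A = 20 \cdot 14 = 280$)
$\left(\left(F{\left(C \right)} + \left(A - 16\right)\right) - 84\right)^{2} = \left(\left(-4 + \left(280 - 16\right)\right) - 84\right)^{2} = \left(\left(-4 + 264\right) - 84\right)^{2} = \left(260 - 84\right)^{2} = 176^{2} = 30976$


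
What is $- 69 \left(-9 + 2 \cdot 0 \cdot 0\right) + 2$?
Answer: $623$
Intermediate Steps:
$- 69 \left(-9 + 2 \cdot 0 \cdot 0\right) + 2 = - 69 \left(-9 + 0 \cdot 0\right) + 2 = - 69 \left(-9 + 0\right) + 2 = \left(-69\right) \left(-9\right) + 2 = 621 + 2 = 623$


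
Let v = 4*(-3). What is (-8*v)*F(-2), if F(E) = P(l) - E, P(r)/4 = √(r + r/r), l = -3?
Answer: 192 + 384*I*√2 ≈ 192.0 + 543.06*I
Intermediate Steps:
v = -12
P(r) = 4*√(1 + r) (P(r) = 4*√(r + r/r) = 4*√(r + 1) = 4*√(1 + r))
F(E) = -E + 4*I*√2 (F(E) = 4*√(1 - 3) - E = 4*√(-2) - E = 4*(I*√2) - E = 4*I*√2 - E = -E + 4*I*√2)
(-8*v)*F(-2) = (-8*(-12))*(-1*(-2) + 4*I*√2) = 96*(2 + 4*I*√2) = 192 + 384*I*√2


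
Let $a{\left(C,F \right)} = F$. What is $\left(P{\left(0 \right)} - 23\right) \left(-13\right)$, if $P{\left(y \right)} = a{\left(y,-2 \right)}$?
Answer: $325$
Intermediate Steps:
$P{\left(y \right)} = -2$
$\left(P{\left(0 \right)} - 23\right) \left(-13\right) = \left(-2 - 23\right) \left(-13\right) = \left(-25\right) \left(-13\right) = 325$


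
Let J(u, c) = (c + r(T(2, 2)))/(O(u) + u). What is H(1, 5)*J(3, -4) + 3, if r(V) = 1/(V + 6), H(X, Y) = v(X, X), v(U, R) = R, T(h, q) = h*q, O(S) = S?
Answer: 47/20 ≈ 2.3500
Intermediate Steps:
H(X, Y) = X
r(V) = 1/(6 + V)
J(u, c) = (1/10 + c)/(2*u) (J(u, c) = (c + 1/(6 + 2*2))/(u + u) = (c + 1/(6 + 4))/((2*u)) = (c + 1/10)*(1/(2*u)) = (1/10 + c)*(1/(2*u)) = (1/10 + c)/(2*u))
H(1, 5)*J(3, -4) + 3 = 1*((1/20)*(1 + 10*(-4))/3) + 3 = 1*((1/20)*(1/3)*(1 - 40)) + 3 = 1*((1/20)*(1/3)*(-39)) + 3 = 1*(-13/20) + 3 = -13/20 + 3 = 47/20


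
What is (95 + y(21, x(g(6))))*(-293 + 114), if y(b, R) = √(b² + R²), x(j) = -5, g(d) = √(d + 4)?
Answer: -17005 - 179*√466 ≈ -20869.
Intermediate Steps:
g(d) = √(4 + d)
y(b, R) = √(R² + b²)
(95 + y(21, x(g(6))))*(-293 + 114) = (95 + √((-5)² + 21²))*(-293 + 114) = (95 + √(25 + 441))*(-179) = (95 + √466)*(-179) = -17005 - 179*√466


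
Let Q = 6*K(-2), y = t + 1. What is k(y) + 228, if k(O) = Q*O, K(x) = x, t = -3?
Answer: 252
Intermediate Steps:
y = -2 (y = -3 + 1 = -2)
Q = -12 (Q = 6*(-2) = -12)
k(O) = -12*O
k(y) + 228 = -12*(-2) + 228 = 24 + 228 = 252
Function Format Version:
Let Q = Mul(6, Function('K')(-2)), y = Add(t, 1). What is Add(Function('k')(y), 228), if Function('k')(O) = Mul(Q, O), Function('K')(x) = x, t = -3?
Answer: 252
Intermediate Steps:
y = -2 (y = Add(-3, 1) = -2)
Q = -12 (Q = Mul(6, -2) = -12)
Function('k')(O) = Mul(-12, O)
Add(Function('k')(y), 228) = Add(Mul(-12, -2), 228) = Add(24, 228) = 252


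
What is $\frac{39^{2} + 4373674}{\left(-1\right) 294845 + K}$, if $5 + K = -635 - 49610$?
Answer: $- \frac{875039}{69019} \approx -12.678$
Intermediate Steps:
$K = -50250$ ($K = -5 - 50245 = -50250$)
$\frac{39^{2} + 4373674}{\left(-1\right) 294845 + K} = \frac{39^{2} + 4373674}{\left(-1\right) 294845 - 50250} = \frac{1521 + 4373674}{-294845 - 50250} = \frac{4375195}{-345095} = 4375195 \left(- \frac{1}{345095}\right) = - \frac{875039}{69019}$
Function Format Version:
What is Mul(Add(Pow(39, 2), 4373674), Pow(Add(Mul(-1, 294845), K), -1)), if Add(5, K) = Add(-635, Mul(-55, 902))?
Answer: Rational(-875039, 69019) ≈ -12.678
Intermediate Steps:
K = -50250 (K = Add(-5, Add(-635, Mul(-55, 902))) = Add(-5, Add(-635, -49610)) = Add(-5, -50245) = -50250)
Mul(Add(Pow(39, 2), 4373674), Pow(Add(Mul(-1, 294845), K), -1)) = Mul(Add(Pow(39, 2), 4373674), Pow(Add(Mul(-1, 294845), -50250), -1)) = Mul(Add(1521, 4373674), Pow(Add(-294845, -50250), -1)) = Mul(4375195, Pow(-345095, -1)) = Mul(4375195, Rational(-1, 345095)) = Rational(-875039, 69019)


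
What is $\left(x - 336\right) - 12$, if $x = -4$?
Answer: $-352$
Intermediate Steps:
$\left(x - 336\right) - 12 = \left(-4 - 336\right) - 12 = -340 + \left(-92 + 80\right) = -340 - 12 = -352$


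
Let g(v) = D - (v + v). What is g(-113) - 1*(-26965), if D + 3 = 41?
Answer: 27229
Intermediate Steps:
D = 38 (D = -3 + 41 = 38)
g(v) = 38 - 2*v (g(v) = 38 - (v + v) = 38 - 2*v)
g(-113) - 1*(-26965) = (38 - 2*(-113)) - 1*(-26965) = (38 + 226) + 26965 = 264 + 26965 = 27229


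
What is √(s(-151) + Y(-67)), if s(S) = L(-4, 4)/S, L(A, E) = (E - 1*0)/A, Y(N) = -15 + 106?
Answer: √2075042/151 ≈ 9.5397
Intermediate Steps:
Y(N) = 91
L(A, E) = E/A (L(A, E) = (E + 0)/A = E/A)
s(S) = -1/S (s(S) = (4/(-4))/S = (4*(-¼))/S = -1/S)
√(s(-151) + Y(-67)) = √(-1/(-151) + 91) = √(-1*(-1/151) + 91) = √(1/151 + 91) = √(13742/151) = √2075042/151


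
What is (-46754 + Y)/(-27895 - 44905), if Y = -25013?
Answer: 71767/72800 ≈ 0.98581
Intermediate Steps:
(-46754 + Y)/(-27895 - 44905) = (-46754 - 25013)/(-27895 - 44905) = -71767/(-72800) = -71767*(-1/72800) = 71767/72800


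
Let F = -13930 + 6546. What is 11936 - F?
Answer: 19320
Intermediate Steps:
F = -7384
11936 - F = 11936 - 1*(-7384) = 11936 + 7384 = 19320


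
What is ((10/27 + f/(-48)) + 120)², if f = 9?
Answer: 2695582561/186624 ≈ 14444.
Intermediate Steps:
((10/27 + f/(-48)) + 120)² = ((10/27 + 9/(-48)) + 120)² = ((10*(1/27) + 9*(-1/48)) + 120)² = ((10/27 - 3/16) + 120)² = (79/432 + 120)² = (51919/432)² = 2695582561/186624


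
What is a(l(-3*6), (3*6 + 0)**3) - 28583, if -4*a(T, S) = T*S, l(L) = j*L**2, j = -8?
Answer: 3750553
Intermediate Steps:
l(L) = -8*L**2
a(T, S) = -S*T/4 (a(T, S) = -T*S/4 = -S*T/4)
a(l(-3*6), (3*6 + 0)**3) - 28583 = -(3*6 + 0)**3*(-8*(-3*6)**2)/4 - 28583 = -(18 + 0)**3*(-8*(-18)**2)/4 - 28583 = -1/4*18**3*(-8*324) - 28583 = -1/4*5832*(-2592) - 28583 = 3779136 - 28583 = 3750553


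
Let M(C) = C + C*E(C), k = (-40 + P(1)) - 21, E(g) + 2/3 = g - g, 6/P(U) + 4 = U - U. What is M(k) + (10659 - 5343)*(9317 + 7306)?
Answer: 530207083/6 ≈ 8.8368e+7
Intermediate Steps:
P(U) = -3/2 (P(U) = 6/(-4 + (U - U)) = 6/(-4 + 0) = 6/(-4) = 6*(-¼) = -3/2)
E(g) = -⅔ (E(g) = -⅔ + (g - g) = -⅔ + 0 = -⅔)
k = -125/2 (k = (-40 - 3/2) - 21 = -83/2 - 21 = -125/2 ≈ -62.500)
M(C) = C/3 (M(C) = C + C*(-⅔) = C - 2*C/3 = C/3)
M(k) + (10659 - 5343)*(9317 + 7306) = (⅓)*(-125/2) + (10659 - 5343)*(9317 + 7306) = -125/6 + 5316*16623 = -125/6 + 88367868 = 530207083/6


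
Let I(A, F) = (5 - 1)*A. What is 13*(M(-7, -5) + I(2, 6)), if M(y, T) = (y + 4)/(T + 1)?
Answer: 455/4 ≈ 113.75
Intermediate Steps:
I(A, F) = 4*A
M(y, T) = (4 + y)/(1 + T)
13*(M(-7, -5) + I(2, 6)) = 13*((4 - 7)/(1 - 5) + 4*2) = 13*(-3/(-4) + 8) = 13*(-¼*(-3) + 8) = 13*(¾ + 8) = 13*(35/4) = 455/4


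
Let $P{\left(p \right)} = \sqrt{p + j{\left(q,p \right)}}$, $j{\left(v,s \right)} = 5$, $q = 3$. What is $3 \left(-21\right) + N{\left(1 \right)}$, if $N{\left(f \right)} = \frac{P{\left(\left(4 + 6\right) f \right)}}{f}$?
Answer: $-63 + \sqrt{15} \approx -59.127$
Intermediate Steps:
$P{\left(p \right)} = \sqrt{5 + p}$ ($P{\left(p \right)} = \sqrt{p + 5} = \sqrt{5 + p}$)
$N{\left(f \right)} = \frac{\sqrt{5 + 10 f}}{f}$ ($N{\left(f \right)} = \frac{\sqrt{5 + \left(4 + 6\right) f}}{f} = \frac{\sqrt{5 + 10 f}}{f}$)
$3 \left(-21\right) + N{\left(1 \right)} = 3 \left(-21\right) + \frac{\sqrt{5 + 10 \cdot 1}}{1} = -63 + 1 \sqrt{5 + 10} = -63 + 1 \sqrt{15} = -63 + \sqrt{15}$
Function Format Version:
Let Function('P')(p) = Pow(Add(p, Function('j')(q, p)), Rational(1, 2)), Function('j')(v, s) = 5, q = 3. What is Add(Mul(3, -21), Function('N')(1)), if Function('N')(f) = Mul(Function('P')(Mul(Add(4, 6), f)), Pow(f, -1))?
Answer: Add(-63, Pow(15, Rational(1, 2))) ≈ -59.127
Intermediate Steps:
Function('P')(p) = Pow(Add(5, p), Rational(1, 2)) (Function('P')(p) = Pow(Add(p, 5), Rational(1, 2)) = Pow(Add(5, p), Rational(1, 2)))
Function('N')(f) = Mul(Pow(f, -1), Pow(Add(5, Mul(10, f)), Rational(1, 2))) (Function('N')(f) = Mul(Pow(Add(5, Mul(Add(4, 6), f)), Rational(1, 2)), Pow(f, -1)) = Mul(Pow(Add(5, Mul(10, f)), Rational(1, 2)), Pow(f, -1)) = Mul(Pow(f, -1), Pow(Add(5, Mul(10, f)), Rational(1, 2))))
Add(Mul(3, -21), Function('N')(1)) = Add(Mul(3, -21), Mul(Pow(1, -1), Pow(Add(5, Mul(10, 1)), Rational(1, 2)))) = Add(-63, Mul(1, Pow(Add(5, 10), Rational(1, 2)))) = Add(-63, Mul(1, Pow(15, Rational(1, 2)))) = Add(-63, Pow(15, Rational(1, 2)))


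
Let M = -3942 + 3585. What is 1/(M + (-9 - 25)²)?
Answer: 1/799 ≈ 0.0012516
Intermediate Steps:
M = -357
1/(M + (-9 - 25)²) = 1/(-357 + (-9 - 25)²) = 1/(-357 + (-34)²) = 1/(-357 + 1156) = 1/799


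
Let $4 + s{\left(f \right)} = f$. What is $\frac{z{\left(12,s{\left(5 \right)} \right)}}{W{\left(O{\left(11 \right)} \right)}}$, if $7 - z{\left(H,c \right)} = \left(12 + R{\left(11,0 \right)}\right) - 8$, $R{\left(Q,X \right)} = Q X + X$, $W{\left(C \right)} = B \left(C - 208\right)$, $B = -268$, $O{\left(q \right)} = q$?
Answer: $\frac{3}{52796} \approx 5.6822 \cdot 10^{-5}$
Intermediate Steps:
$s{\left(f \right)} = -4 + f$
$W{\left(C \right)} = 55744 - 268 C$ ($W{\left(C \right)} = - 268 \left(C - 208\right) = - 268 \left(-208 + C\right) = 55744 - 268 C$)
$R{\left(Q,X \right)} = X + Q X$
$z{\left(H,c \right)} = 3$ ($z{\left(H,c \right)} = 7 - \left(\left(12 + 0 \left(1 + 11\right)\right) - 8\right) = 7 - \left(\left(12 + 0 \cdot 12\right) - 8\right) = 7 - \left(\left(12 + 0\right) - 8\right) = 7 - \left(12 - 8\right) = 7 - 4 = 3$)
$\frac{z{\left(12,s{\left(5 \right)} \right)}}{W{\left(O{\left(11 \right)} \right)}} = \frac{3}{55744 - 2948} = \frac{3}{52796}$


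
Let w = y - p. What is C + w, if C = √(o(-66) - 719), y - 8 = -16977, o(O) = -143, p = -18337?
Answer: 1368 + I*√862 ≈ 1368.0 + 29.36*I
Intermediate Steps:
y = -16969 (y = 8 - 16977 = -16969)
C = I*√862 (C = √(-143 - 719) = √(-862) = I*√862 ≈ 29.36*I)
w = 1368 (w = -16969 - 1*(-18337) = -16969 + 18337 = 1368)
C + w = I*√862 + 1368 = 1368 + I*√862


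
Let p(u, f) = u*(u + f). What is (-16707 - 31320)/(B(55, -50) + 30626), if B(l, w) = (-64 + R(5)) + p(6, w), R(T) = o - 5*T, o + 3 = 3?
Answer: -16009/10091 ≈ -1.5865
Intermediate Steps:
o = 0 (o = -3 + 3 = 0)
p(u, f) = u*(f + u)
R(T) = -5*T (R(T) = 0 - 5*T = -5*T)
B(l, w) = -53 + 6*w (B(l, w) = (-64 - 5*5) + 6*(w + 6) = (-64 - 25) + 6*(6 + w) = -89 + (36 + 6*w) = -53 + 6*w)
(-16707 - 31320)/(B(55, -50) + 30626) = (-16707 - 31320)/((-53 + 6*(-50)) + 30626) = -48027/((-53 - 300) + 30626) = -48027/(-353 + 30626) = -48027/30273 = -48027*1/30273 = -16009/10091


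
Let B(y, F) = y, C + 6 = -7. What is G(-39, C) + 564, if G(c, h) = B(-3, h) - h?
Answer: 574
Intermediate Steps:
C = -13 (C = -6 - 7 = -13)
G(c, h) = -3 - h
G(-39, C) + 564 = (-3 - 1*(-13)) + 564 = (-3 + 13) + 564 = 10 + 564 = 574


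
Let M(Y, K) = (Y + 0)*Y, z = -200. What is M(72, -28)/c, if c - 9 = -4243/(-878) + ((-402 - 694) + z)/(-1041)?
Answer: 1579388544/4593611 ≈ 343.82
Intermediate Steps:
M(Y, K) = Y² (M(Y, K) = Y*Y = Y²)
c = 4593611/304666 (c = 9 + (-4243/(-878) + ((-402 - 694) - 200)/(-1041)) = 9 + (-4243*(-1/878) + (-1096 - 200)*(-1/1041)) = 9 + (4243/878 - 1296*(-1/1041)) = 9 + (4243/878 + 432/347) = 9 + 1851617/304666 = 4593611/304666 ≈ 15.078)
M(72, -28)/c = 72²/(4593611/304666) = 5184*(304666/4593611) = 1579388544/4593611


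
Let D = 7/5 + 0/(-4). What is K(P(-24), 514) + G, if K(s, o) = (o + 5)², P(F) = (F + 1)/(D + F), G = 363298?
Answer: 632659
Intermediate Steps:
D = 7/5 (D = 7*(⅕) + 0*(-¼) = 7/5 + 0 = 7/5 ≈ 1.4000)
P(F) = (1 + F)/(7/5 + F) (P(F) = (F + 1)/(7/5 + F) = (1 + F)/(7/5 + F))
K(s, o) = (5 + o)²
K(P(-24), 514) + G = (5 + 514)² + 363298 = 519² + 363298 = 269361 + 363298 = 632659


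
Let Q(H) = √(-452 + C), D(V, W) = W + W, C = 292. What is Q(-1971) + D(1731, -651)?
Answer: -1302 + 4*I*√10 ≈ -1302.0 + 12.649*I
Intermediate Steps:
D(V, W) = 2*W
Q(H) = 4*I*√10 (Q(H) = √(-452 + 292) = √(-160) = 4*I*√10)
Q(-1971) + D(1731, -651) = 4*I*√10 + 2*(-651) = 4*I*√10 - 1302 = -1302 + 4*I*√10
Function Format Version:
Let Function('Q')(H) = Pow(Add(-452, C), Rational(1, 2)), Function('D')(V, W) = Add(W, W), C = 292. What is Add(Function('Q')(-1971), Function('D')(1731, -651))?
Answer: Add(-1302, Mul(4, I, Pow(10, Rational(1, 2)))) ≈ Add(-1302.0, Mul(12.649, I))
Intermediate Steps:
Function('D')(V, W) = Mul(2, W)
Function('Q')(H) = Mul(4, I, Pow(10, Rational(1, 2))) (Function('Q')(H) = Pow(Add(-452, 292), Rational(1, 2)) = Pow(-160, Rational(1, 2)) = Mul(4, I, Pow(10, Rational(1, 2))))
Add(Function('Q')(-1971), Function('D')(1731, -651)) = Add(Mul(4, I, Pow(10, Rational(1, 2))), Mul(2, -651)) = Add(Mul(4, I, Pow(10, Rational(1, 2))), -1302) = Add(-1302, Mul(4, I, Pow(10, Rational(1, 2))))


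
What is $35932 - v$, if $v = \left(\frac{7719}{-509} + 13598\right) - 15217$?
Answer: $\frac{19121178}{509} \approx 37566.0$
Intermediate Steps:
$v = - \frac{831790}{509}$ ($v = \left(7719 \left(- \frac{1}{509}\right) + 13598\right) - 15217 = \left(- \frac{7719}{509} + 13598\right) - 15217 = \frac{6913663}{509} - 15217 = - \frac{831790}{509} \approx -1634.2$)
$35932 - v = 35932 - - \frac{831790}{509} = 35932 + \frac{831790}{509} = \frac{19121178}{509}$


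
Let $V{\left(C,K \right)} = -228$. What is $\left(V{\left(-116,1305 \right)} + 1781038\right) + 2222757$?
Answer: $4003567$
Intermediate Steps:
$\left(V{\left(-116,1305 \right)} + 1781038\right) + 2222757 = \left(-228 + 1781038\right) + 2222757 = 1780810 + 2222757 = 4003567$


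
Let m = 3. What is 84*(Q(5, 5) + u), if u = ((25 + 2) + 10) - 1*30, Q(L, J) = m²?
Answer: 1344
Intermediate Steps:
Q(L, J) = 9 (Q(L, J) = 3² = 9)
u = 7 (u = (27 + 10) - 30 = 37 - 30 = 7)
84*(Q(5, 5) + u) = 84*(9 + 7) = 84*16 = 1344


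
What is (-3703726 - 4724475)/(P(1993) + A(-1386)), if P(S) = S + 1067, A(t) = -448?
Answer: -8428201/2612 ≈ -3226.7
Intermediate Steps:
P(S) = 1067 + S
(-3703726 - 4724475)/(P(1993) + A(-1386)) = (-3703726 - 4724475)/((1067 + 1993) - 448) = -8428201/(3060 - 448) = -8428201/2612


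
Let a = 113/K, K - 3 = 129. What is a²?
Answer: 12769/17424 ≈ 0.73284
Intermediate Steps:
K = 132 (K = 3 + 129 = 132)
a = 113/132 ≈ 0.85606
a² = (113/132)² = 12769/17424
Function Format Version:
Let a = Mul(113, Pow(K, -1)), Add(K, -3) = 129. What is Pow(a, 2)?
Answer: Rational(12769, 17424) ≈ 0.73284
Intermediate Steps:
K = 132 (K = Add(3, 129) = 132)
a = Rational(113, 132) (a = Mul(113, Pow(132, -1)) = Mul(113, Rational(1, 132)) = Rational(113, 132) ≈ 0.85606)
Pow(a, 2) = Pow(Rational(113, 132), 2) = Rational(12769, 17424)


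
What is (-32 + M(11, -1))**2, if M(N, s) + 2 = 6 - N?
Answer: 1521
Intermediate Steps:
M(N, s) = 4 - N (M(N, s) = -2 + (6 - N) = 4 - N)
(-32 + M(11, -1))**2 = (-32 + (4 - 1*11))**2 = (-32 + (4 - 11))**2 = (-32 - 7)**2 = (-39)**2 = 1521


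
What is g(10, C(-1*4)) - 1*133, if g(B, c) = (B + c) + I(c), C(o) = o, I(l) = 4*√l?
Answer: -127 + 8*I ≈ -127.0 + 8.0*I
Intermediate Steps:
g(B, c) = B + c + 4*√c (g(B, c) = (B + c) + 4*√c = B + c + 4*√c)
g(10, C(-1*4)) - 1*133 = (10 - 1*4 + 4*√(-1*4)) - 1*133 = (10 - 4 + 4*√(-4)) - 133 = (10 - 4 + 4*(2*I)) - 133 = (10 - 4 + 8*I) - 133 = (6 + 8*I) - 133 = -127 + 8*I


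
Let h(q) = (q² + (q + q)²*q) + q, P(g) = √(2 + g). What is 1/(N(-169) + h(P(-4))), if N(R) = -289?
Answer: I/(-291*I + 7*√2) ≈ -0.0034325 + 0.00011677*I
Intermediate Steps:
h(q) = q + q² + 4*q³ (h(q) = (q² + (2*q)²*q) + q = (q² + (4*q²)*q) + q = (q² + 4*q³) + q = q + q² + 4*q³)
1/(N(-169) + h(P(-4))) = 1/(-289 + √(2 - 4)*(1 + √(2 - 4) + 4*(√(2 - 4))²)) = 1/(-289 + √(-2)*(1 + √(-2) + 4*(√(-2))²)) = 1/(-289 + (I*√2)*(1 + I*√2 + 4*(I*√2)²)) = 1/(-289 + (I*√2)*(1 + I*√2 + 4*(-2))) = 1/(-289 + (I*√2)*(1 + I*√2 - 8)) = 1/(-289 + (I*√2)*(-7 + I*√2)) = 1/(-289 + I*√2*(-7 + I*√2))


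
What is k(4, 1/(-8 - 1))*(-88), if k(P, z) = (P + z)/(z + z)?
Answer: 1540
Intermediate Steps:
k(P, z) = (P + z)/(2*z) (k(P, z) = (P + z)/((2*z)) = (P + z)*(1/(2*z)) = (P + z)/(2*z))
k(4, 1/(-8 - 1))*(-88) = ((4 + 1/(-8 - 1))/(2*(1/(-8 - 1))))*(-88) = ((4 + 1/(-9))/(2*(1/(-9))))*(-88) = ((4 - ⅑)/(2*(-⅑)))*(-88) = ((½)*(-9)*(35/9))*(-88) = -35/2*(-88) = 1540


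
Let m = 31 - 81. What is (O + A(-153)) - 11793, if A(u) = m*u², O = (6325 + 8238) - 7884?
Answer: -1175564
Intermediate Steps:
O = 6679 (O = 14563 - 7884 = 6679)
m = -50
A(u) = -50*u²
(O + A(-153)) - 11793 = (6679 - 50*(-153)²) - 11793 = (6679 - 50*23409) - 11793 = (6679 - 1170450) - 11793 = -1163771 - 11793 = -1175564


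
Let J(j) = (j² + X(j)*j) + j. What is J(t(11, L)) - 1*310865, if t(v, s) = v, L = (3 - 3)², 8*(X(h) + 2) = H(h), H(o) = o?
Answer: -2485919/8 ≈ -3.1074e+5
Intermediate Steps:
X(h) = -2 + h/8
L = 0 (L = 0² = 0)
J(j) = j + j² + j*(-2 + j/8) (J(j) = (j² + (-2 + j/8)*j) + j = (j² + j*(-2 + j/8)) + j = j + j² + j*(-2 + j/8))
J(t(11, L)) - 1*310865 = (⅛)*11*(-8 + 9*11) - 1*310865 = (⅛)*11*(-8 + 99) - 310865 = (⅛)*11*91 - 310865 = 1001/8 - 310865 = -2485919/8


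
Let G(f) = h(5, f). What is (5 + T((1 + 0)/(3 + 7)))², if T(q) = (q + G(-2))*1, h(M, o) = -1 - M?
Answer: 81/100 ≈ 0.81000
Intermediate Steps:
G(f) = -6 (G(f) = -1 - 1*5 = -1 - 5 = -6)
T(q) = -6 + q (T(q) = (q - 6)*1 = (-6 + q)*1 = -6 + q)
(5 + T((1 + 0)/(3 + 7)))² = (5 + (-6 + (1 + 0)/(3 + 7)))² = (5 + (-6 + 1/10))² = (5 + (-6 + 1*(⅒)))² = (5 + (-6 + ⅒))² = (5 - 59/10)² = (-9/10)² = 81/100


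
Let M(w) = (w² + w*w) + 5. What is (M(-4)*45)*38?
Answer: 63270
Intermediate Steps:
M(w) = 5 + 2*w² (M(w) = (w² + w²) + 5 = 2*w² + 5 = 5 + 2*w²)
(M(-4)*45)*38 = ((5 + 2*(-4)²)*45)*38 = ((5 + 2*16)*45)*38 = ((5 + 32)*45)*38 = (37*45)*38 = 1665*38 = 63270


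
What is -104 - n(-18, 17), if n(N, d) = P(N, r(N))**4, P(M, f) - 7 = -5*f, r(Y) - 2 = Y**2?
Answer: -6938635588745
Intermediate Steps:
r(Y) = 2 + Y**2
P(M, f) = 7 - 5*f
n(N, d) = (-3 - 5*N**2)**4 (n(N, d) = (7 - 5*(2 + N**2))**4 = (7 + (-10 - 5*N**2))**4 = (-3 - 5*N**2)**4)
-104 - n(-18, 17) = -104 - (3 + 5*(-18)**2)**4 = -104 - (3 + 5*324)**4 = -104 - (3 + 1620)**4 = -104 - 1*1623**4 = -104 - 1*6938635588641 = -104 - 6938635588641 = -6938635588745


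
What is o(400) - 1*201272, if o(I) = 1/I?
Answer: -80508799/400 ≈ -2.0127e+5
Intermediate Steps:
o(400) - 1*201272 = 1/400 - 1*201272 = 1/400 - 201272 = -80508799/400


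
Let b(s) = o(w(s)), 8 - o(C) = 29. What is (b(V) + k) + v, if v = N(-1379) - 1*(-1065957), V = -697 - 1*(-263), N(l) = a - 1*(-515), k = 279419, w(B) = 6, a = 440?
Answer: 1346310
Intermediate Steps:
N(l) = 955 (N(l) = 440 - 1*(-515) = 440 + 515 = 955)
V = -434 (V = -697 + 263 = -434)
o(C) = -21 (o(C) = 8 - 1*29 = 8 - 29 = -21)
b(s) = -21
v = 1066912 (v = 955 - 1*(-1065957) = 955 + 1065957 = 1066912)
(b(V) + k) + v = (-21 + 279419) + 1066912 = 279398 + 1066912 = 1346310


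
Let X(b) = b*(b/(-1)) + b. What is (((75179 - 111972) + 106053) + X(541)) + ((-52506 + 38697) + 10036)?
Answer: -226653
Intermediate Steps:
X(b) = b - b**2 (X(b) = b*(b*(-1)) + b = b*(-b) + b = -b**2 + b = b - b**2)
(((75179 - 111972) + 106053) + X(541)) + ((-52506 + 38697) + 10036) = (((75179 - 111972) + 106053) + 541*(1 - 1*541)) + ((-52506 + 38697) + 10036) = ((-36793 + 106053) + 541*(1 - 541)) + (-13809 + 10036) = (69260 + 541*(-540)) - 3773 = (69260 - 292140) - 3773 = -222880 - 3773 = -226653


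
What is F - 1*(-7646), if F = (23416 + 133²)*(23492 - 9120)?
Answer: 590768706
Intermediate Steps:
F = 590761060 (F = (23416 + 17689)*14372 = 41105*14372 = 590761060)
F - 1*(-7646) = 590761060 - 1*(-7646) = 590761060 + 7646 = 590768706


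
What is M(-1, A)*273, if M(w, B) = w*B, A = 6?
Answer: -1638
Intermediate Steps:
M(w, B) = B*w
M(-1, A)*273 = (6*(-1))*273 = -6*273 = -1638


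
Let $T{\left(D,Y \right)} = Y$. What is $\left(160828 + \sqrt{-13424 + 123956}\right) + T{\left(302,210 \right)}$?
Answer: $161038 + 2 \sqrt{27633} \approx 1.6137 \cdot 10^{5}$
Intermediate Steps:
$\left(160828 + \sqrt{-13424 + 123956}\right) + T{\left(302,210 \right)} = \left(160828 + \sqrt{-13424 + 123956}\right) + 210 = \left(160828 + \sqrt{110532}\right) + 210 = \left(160828 + 2 \sqrt{27633}\right) + 210 = 161038 + 2 \sqrt{27633}$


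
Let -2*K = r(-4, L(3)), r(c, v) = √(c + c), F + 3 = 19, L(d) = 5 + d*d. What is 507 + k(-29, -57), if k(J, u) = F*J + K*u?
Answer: 43 + 57*I*√2 ≈ 43.0 + 80.61*I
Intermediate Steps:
L(d) = 5 + d²
F = 16 (F = -3 + 19 = 16)
r(c, v) = √2*√c (r(c, v) = √(2*c) = √2*√c)
K = -I*√2 (K = -√2*√(-4)/2 = -√2*2*I/2 = -I*√2 ≈ -1.4142*I)
k(J, u) = 16*J - I*u*√2 (k(J, u) = 16*J + (-I*√2)*u = 16*J - I*u*√2)
507 + k(-29, -57) = 507 + (16*(-29) - 1*I*(-57)*√2) = 507 + (-464 + 57*I*√2) = 43 + 57*I*√2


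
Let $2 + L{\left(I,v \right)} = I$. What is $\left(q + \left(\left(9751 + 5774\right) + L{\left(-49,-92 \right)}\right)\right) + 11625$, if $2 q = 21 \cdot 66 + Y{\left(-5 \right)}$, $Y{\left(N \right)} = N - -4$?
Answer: $\frac{55583}{2} \approx 27792.0$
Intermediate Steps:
$Y{\left(N \right)} = 4 + N$ ($Y{\left(N \right)} = N + 4 = 4 + N$)
$L{\left(I,v \right)} = -2 + I$
$q = \frac{1385}{2}$ ($q = \frac{21 \cdot 66 + \left(4 - 5\right)}{2} = \frac{1386 - 1}{2} = \frac{1}{2} \cdot 1385 = \frac{1385}{2} \approx 692.5$)
$\left(q + \left(\left(9751 + 5774\right) + L{\left(-49,-92 \right)}\right)\right) + 11625 = \left(\frac{1385}{2} + \left(\left(9751 + 5774\right) - 51\right)\right) + 11625 = \left(\frac{1385}{2} + \left(15525 - 51\right)\right) + 11625 = \left(\frac{1385}{2} + 15474\right) + 11625 = \frac{32333}{2} + 11625 = \frac{55583}{2}$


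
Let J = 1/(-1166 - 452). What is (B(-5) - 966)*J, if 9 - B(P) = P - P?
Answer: 957/1618 ≈ 0.59147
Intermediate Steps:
B(P) = 9 (B(P) = 9 - (P - P) = 9 - 1*0 = 9 + 0 = 9)
J = -1/1618 (J = 1/(-1618) = -1/1618 ≈ -0.00061805)
(B(-5) - 966)*J = (9 - 966)*(-1/1618) = -957*(-1/1618) = 957/1618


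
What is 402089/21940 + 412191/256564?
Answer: 7012814546/351813385 ≈ 19.933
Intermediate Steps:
402089/21940 + 412191/256564 = 7012814546/351813385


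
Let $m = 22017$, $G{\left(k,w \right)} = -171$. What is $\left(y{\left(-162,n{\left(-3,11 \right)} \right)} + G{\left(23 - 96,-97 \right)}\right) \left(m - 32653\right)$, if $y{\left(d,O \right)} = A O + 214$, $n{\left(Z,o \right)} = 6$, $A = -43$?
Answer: $2286740$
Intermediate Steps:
$y{\left(d,O \right)} = 214 - 43 O$ ($y{\left(d,O \right)} = - 43 O + 214 = 214 - 43 O$)
$\left(y{\left(-162,n{\left(-3,11 \right)} \right)} + G{\left(23 - 96,-97 \right)}\right) \left(m - 32653\right) = \left(\left(214 - 258\right) - 171\right) \left(22017 - 32653\right) = \left(\left(214 - 258\right) - 171\right) \left(-10636\right) = \left(-44 - 171\right) \left(-10636\right) = \left(-215\right) \left(-10636\right) = 2286740$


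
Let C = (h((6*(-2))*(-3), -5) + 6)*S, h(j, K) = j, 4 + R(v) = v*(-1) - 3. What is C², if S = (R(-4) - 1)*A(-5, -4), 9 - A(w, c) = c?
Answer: 4769856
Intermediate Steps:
R(v) = -7 - v (R(v) = -4 + (v*(-1) - 3) = -4 + (-v - 3) = -4 + (-3 - v) = -7 - v)
A(w, c) = 9 - c
S = -52 (S = ((-7 - 1*(-4)) - 1)*(9 - 1*(-4)) = ((-7 + 4) - 1)*(9 + 4) = (-3 - 1)*13 = -4*13 = -52)
C = -2184 (C = ((6*(-2))*(-3) + 6)*(-52) = (-12*(-3) + 6)*(-52) = (36 + 6)*(-52) = 42*(-52) = -2184)
C² = (-2184)² = 4769856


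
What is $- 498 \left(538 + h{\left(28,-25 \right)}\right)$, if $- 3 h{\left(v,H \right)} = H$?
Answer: $-272074$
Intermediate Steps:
$h{\left(v,H \right)} = - \frac{H}{3}$
$- 498 \left(538 + h{\left(28,-25 \right)}\right) = - 498 \left(538 - - \frac{25}{3}\right) = - 498 \left(538 + \frac{25}{3}\right) = \left(-498\right) \frac{1639}{3} = -272074$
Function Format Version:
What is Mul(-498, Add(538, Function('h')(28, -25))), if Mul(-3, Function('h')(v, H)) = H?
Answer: -272074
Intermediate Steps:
Function('h')(v, H) = Mul(Rational(-1, 3), H)
Mul(-498, Add(538, Function('h')(28, -25))) = Mul(-498, Add(538, Mul(Rational(-1, 3), -25))) = Mul(-498, Add(538, Rational(25, 3))) = Mul(-498, Rational(1639, 3)) = -272074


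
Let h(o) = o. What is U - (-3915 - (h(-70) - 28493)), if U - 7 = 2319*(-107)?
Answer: -272774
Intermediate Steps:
U = -248126 (U = 7 + 2319*(-107) = 7 - 248133 = -248126)
U - (-3915 - (h(-70) - 28493)) = -248126 - (-3915 - (-70 - 28493)) = -248126 - (-3915 - 1*(-28563)) = -248126 - (-3915 + 28563) = -248126 - 1*24648 = -248126 - 24648 = -272774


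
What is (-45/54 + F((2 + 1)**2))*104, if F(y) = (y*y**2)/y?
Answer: 25012/3 ≈ 8337.3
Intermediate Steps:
F(y) = y**2 (F(y) = y**3/y = y**2)
(-45/54 + F((2 + 1)**2))*104 = (-45/54 + ((2 + 1)**2)**2)*104 = (-45*1/54 + (3**2)**2)*104 = (-5/6 + 9**2)*104 = (-5/6 + 81)*104 = (481/6)*104 = 25012/3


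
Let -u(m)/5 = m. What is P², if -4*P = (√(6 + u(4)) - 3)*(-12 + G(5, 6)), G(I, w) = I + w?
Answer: (3 - I*√14)²/16 ≈ -0.3125 - 1.4031*I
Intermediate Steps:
u(m) = -5*m
P = -¾ + I*√14/4 (P = -(√(6 - 5*4) - 3)*(-12 + (5 + 6))/4 = -(√(6 - 20) - 3)*(-12 + 11)/4 = -(√(-14) - 3)*(-1)/4 = -(I*√14 - 3)*(-1)/4 = -(-3 + I*√14)*(-1)/4 = -(3 - I*√14)/4 = -¾ + I*√14/4 ≈ -0.75 + 0.93541*I)
P² = (-¾ + I*√14/4)²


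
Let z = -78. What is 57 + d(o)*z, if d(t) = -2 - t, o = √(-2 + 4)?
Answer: 213 + 78*√2 ≈ 323.31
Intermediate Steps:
o = √2 ≈ 1.4142
57 + d(o)*z = 57 + (-2 - √2)*(-78) = 57 + (156 + 78*√2) = 213 + 78*√2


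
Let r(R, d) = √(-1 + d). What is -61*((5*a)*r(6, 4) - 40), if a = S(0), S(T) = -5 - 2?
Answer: 2440 + 2135*√3 ≈ 6137.9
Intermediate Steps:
S(T) = -7
a = -7
-61*((5*a)*r(6, 4) - 40) = -61*((5*(-7))*√(-1 + 4) - 40) = -61*(-35*√3 - 40) = -61*(-40 - 35*√3) = 2440 + 2135*√3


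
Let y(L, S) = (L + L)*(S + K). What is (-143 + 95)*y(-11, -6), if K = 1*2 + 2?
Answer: -2112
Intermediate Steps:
K = 4 (K = 2 + 2 = 4)
y(L, S) = 2*L*(4 + S) (y(L, S) = (L + L)*(S + 4) = (2*L)*(4 + S) = 2*L*(4 + S))
(-143 + 95)*y(-11, -6) = (-143 + 95)*(2*(-11)*(4 - 6)) = -96*(-11)*(-2) = -48*44 = -2112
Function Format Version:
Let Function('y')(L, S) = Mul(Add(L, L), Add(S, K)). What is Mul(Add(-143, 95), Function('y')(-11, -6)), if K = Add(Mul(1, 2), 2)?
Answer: -2112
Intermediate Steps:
K = 4 (K = Add(2, 2) = 4)
Function('y')(L, S) = Mul(2, L, Add(4, S)) (Function('y')(L, S) = Mul(Add(L, L), Add(S, 4)) = Mul(Mul(2, L), Add(4, S)) = Mul(2, L, Add(4, S)))
Mul(Add(-143, 95), Function('y')(-11, -6)) = Mul(Add(-143, 95), Mul(2, -11, Add(4, -6))) = Mul(-48, Mul(2, -11, -2)) = Mul(-48, 44) = -2112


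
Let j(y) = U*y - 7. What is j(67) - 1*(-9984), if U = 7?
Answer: 10446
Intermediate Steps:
j(y) = -7 + 7*y (j(y) = 7*y - 7 = -7 + 7*y)
j(67) - 1*(-9984) = (-7 + 7*67) - 1*(-9984) = (-7 + 469) + 9984 = 462 + 9984 = 10446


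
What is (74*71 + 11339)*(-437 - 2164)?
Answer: -43158393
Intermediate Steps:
(74*71 + 11339)*(-437 - 2164) = (5254 + 11339)*(-2601) = 16593*(-2601) = -43158393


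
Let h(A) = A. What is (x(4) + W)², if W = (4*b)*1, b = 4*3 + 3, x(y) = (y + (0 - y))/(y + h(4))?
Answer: 3600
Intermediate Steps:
x(y) = 0 (x(y) = (y + (0 - y))/(y + 4) = (y - y)/(4 + y) = 0/(4 + y) = 0)
b = 15 (b = 12 + 3 = 15)
W = 60 (W = (4*15)*1 = 60*1 = 60)
(x(4) + W)² = (0 + 60)² = 60² = 3600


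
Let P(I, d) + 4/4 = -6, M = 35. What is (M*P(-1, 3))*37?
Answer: -9065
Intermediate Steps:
P(I, d) = -7 (P(I, d) = -1 - 6 = -7)
(M*P(-1, 3))*37 = (35*(-7))*37 = -245*37 = -9065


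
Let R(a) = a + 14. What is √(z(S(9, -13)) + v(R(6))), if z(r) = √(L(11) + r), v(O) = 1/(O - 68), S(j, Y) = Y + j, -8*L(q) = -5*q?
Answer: √(-3 + 36*√46)/12 ≈ 1.2941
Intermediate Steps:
L(q) = 5*q/8 (L(q) = -(-5)*q/8 = 5*q/8)
R(a) = 14 + a
v(O) = 1/(-68 + O)
z(r) = √(55/8 + r) (z(r) = √((5/8)*11 + r) = √(55/8 + r))
√(z(S(9, -13)) + v(R(6))) = √(√(110 + 16*(-13 + 9))/4 + 1/(-68 + (14 + 6))) = √(√(110 + 16*(-4))/4 + 1/(-68 + 20)) = √(√(110 - 64)/4 + 1/(-48)) = √(√46/4 - 1/48) = √(-1/48 + √46/4)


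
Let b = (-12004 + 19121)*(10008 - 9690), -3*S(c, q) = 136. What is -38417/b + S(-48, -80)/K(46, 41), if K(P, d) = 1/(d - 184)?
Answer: 4890523893/754402 ≈ 6482.6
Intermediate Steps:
K(P, d) = 1/(-184 + d)
S(c, q) = -136/3 (S(c, q) = -1/3*136 = -136/3)
b = 2263206 (b = 7117*318 = 2263206)
-38417/b + S(-48, -80)/K(46, 41) = -38417/2263206 - 136/(3*(1/(-184 + 41))) = -38417*1/2263206 - 136/(3*(1/(-143))) = -38417/2263206 - 136/(3*(-1/143)) = -38417/2263206 - 136/3*(-143) = -38417/2263206 + 19448/3 = 4890523893/754402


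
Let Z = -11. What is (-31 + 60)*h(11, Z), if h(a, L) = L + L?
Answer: -638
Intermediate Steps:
h(a, L) = 2*L
(-31 + 60)*h(11, Z) = (-31 + 60)*(2*(-11)) = 29*(-22) = -638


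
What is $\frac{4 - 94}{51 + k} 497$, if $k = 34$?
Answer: $- \frac{8946}{17} \approx -526.24$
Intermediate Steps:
$\frac{4 - 94}{51 + k} 497 = \frac{4 - 94}{51 + 34} \cdot 497 = - \frac{90}{85} \cdot 497 = \left(-90\right) \frac{1}{85} \cdot 497 = \left(- \frac{18}{17}\right) 497 = - \frac{8946}{17}$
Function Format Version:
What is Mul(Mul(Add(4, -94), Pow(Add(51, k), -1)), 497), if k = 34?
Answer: Rational(-8946, 17) ≈ -526.24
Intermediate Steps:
Mul(Mul(Add(4, -94), Pow(Add(51, k), -1)), 497) = Mul(Mul(Add(4, -94), Pow(Add(51, 34), -1)), 497) = Mul(Mul(-90, Pow(85, -1)), 497) = Mul(Mul(-90, Rational(1, 85)), 497) = Mul(Rational(-18, 17), 497) = Rational(-8946, 17)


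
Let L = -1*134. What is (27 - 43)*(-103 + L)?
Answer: 3792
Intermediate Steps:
L = -134
(27 - 43)*(-103 + L) = (27 - 43)*(-103 - 134) = -16*(-237) = 3792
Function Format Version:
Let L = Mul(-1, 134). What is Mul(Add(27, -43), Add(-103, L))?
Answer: 3792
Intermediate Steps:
L = -134
Mul(Add(27, -43), Add(-103, L)) = Mul(Add(27, -43), Add(-103, -134)) = Mul(-16, -237) = 3792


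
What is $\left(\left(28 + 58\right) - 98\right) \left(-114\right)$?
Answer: $1368$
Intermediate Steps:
$\left(\left(28 + 58\right) - 98\right) \left(-114\right) = \left(86 - 98\right) \left(-114\right) = \left(-12\right) \left(-114\right) = 1368$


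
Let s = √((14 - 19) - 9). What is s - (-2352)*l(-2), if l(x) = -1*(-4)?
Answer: 9408 + I*√14 ≈ 9408.0 + 3.7417*I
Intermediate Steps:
l(x) = 4
s = I*√14 (s = √(-5 - 9) = √(-14) = I*√14 ≈ 3.7417*I)
s - (-2352)*l(-2) = I*√14 - (-2352)*4 = I*√14 - 56*(-168) = I*√14 + 9408 = 9408 + I*√14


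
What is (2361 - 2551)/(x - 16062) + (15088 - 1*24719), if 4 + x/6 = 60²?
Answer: -26552762/2757 ≈ -9631.0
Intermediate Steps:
x = 21576 (x = -24 + 6*60² = -24 + 6*3600 = -24 + 21600 = 21576)
(2361 - 2551)/(x - 16062) + (15088 - 1*24719) = (2361 - 2551)/(21576 - 16062) + (15088 - 1*24719) = -190/5514 + (15088 - 24719) = -190*1/5514 - 9631 = -95/2757 - 9631 = -26552762/2757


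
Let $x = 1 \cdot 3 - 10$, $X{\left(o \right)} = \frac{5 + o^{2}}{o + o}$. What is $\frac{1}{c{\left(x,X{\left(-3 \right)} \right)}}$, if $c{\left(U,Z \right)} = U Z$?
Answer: $\frac{3}{49} \approx 0.061224$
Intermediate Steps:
$X{\left(o \right)} = \frac{5 + o^{2}}{2 o}$
$x = -7$ ($x = 3 - 10 = -7$)
$\frac{1}{c{\left(x,X{\left(-3 \right)} \right)}} = \frac{1}{\left(-7\right) \frac{5 + \left(-3\right)^{2}}{2 \left(-3\right)}} = \frac{1}{\left(-7\right) \frac{1}{2} \left(- \frac{1}{3}\right) \left(5 + 9\right)} = \frac{1}{\left(-7\right) \frac{1}{2} \left(- \frac{1}{3}\right) 14} = \frac{1}{\left(-7\right) \left(- \frac{7}{3}\right)} = \frac{1}{\frac{49}{3}} = \frac{3}{49}$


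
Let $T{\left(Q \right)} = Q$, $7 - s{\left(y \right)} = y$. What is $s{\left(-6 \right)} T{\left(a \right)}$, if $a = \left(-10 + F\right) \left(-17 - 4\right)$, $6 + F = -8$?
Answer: $6552$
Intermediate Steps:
$F = -14$ ($F = -6 - 8 = -14$)
$s{\left(y \right)} = 7 - y$
$a = 504$ ($a = \left(-10 - 14\right) \left(-17 - 4\right) = \left(-24\right) \left(-21\right) = 504$)
$s{\left(-6 \right)} T{\left(a \right)} = \left(7 - -6\right) 504 = \left(7 + 6\right) 504 = 13 \cdot 504 = 6552$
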